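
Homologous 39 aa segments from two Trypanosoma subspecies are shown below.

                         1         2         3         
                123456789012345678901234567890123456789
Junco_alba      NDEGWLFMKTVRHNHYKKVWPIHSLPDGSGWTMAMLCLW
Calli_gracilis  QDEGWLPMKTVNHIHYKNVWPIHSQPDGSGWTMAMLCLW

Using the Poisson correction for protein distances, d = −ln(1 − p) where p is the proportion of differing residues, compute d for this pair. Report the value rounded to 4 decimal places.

0.1671

The sequences differ at positions 1 (N/Q), 7 (F/P), 12 (R/N), 14 (N/I), 18 (K/N), 25 (L/Q).
p = 6/39 = 0.153846.
d = −ln(1 − 0.153846) = −ln(0.846154) = 0.1671.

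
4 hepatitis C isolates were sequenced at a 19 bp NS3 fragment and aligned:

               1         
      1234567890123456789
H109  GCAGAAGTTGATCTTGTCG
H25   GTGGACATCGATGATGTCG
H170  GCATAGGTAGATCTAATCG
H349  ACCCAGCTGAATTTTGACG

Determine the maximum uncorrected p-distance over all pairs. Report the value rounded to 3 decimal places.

Pairwise Hamming distances:
  H109 vs H25: 7
  H109 vs H170: 5
  H109 vs H349: 9
  H25 vs H170: 10
  H25 vs H349: 11
  H170 vs H349: 10
The largest is 11 mismatches, between H25 and H349; p = 11/19 = 0.579.

0.579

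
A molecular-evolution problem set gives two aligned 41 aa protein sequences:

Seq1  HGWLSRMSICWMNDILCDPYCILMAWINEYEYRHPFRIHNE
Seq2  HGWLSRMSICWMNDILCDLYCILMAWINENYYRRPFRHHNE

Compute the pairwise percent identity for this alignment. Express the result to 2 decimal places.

Mismatches occur at site 19 (P→L), site 30 (Y→N), site 31 (E→Y), site 34 (H→R), site 38 (I→H).
36 of the 41 sites match, so the percent identity is 36/41 × 100 = 87.80%.

87.80%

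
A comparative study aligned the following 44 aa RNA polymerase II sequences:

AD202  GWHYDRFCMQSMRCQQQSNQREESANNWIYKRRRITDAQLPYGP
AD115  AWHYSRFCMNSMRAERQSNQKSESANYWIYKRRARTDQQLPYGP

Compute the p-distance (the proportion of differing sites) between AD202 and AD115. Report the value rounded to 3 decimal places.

0.273

The sequences differ at positions 1 (G/A), 5 (D/S), 10 (Q/N), 14 (C/A), 15 (Q/E), 16 (Q/R), 21 (R/K), 22 (E/S), 27 (N/Y), 34 (R/A), 35 (I/R), 38 (A/Q).
There are 12 differences over 44 sites, so p = 12/44 = 0.273.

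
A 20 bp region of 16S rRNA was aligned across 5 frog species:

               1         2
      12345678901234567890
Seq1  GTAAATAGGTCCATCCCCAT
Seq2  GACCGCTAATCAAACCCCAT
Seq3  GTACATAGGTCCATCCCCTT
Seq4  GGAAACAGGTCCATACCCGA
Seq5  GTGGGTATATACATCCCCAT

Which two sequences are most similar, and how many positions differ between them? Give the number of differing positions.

2

Pairwise Hamming distances:
  Seq1 vs Seq2: 10
  Seq1 vs Seq3: 2
  Seq1 vs Seq4: 5
  Seq1 vs Seq5: 6
  Seq2 vs Seq3: 10
  Seq2 vs Seq4: 12
  Seq2 vs Seq5: 9
  Seq3 vs Seq4: 6
  Seq3 vs Seq5: 7
  Seq4 vs Seq5: 11
The smallest is 2, between Seq1 and Seq3.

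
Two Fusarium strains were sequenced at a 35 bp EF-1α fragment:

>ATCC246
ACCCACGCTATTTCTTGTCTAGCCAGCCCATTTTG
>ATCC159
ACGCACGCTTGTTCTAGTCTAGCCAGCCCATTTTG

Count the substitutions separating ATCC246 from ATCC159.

4

Differing sites — 3:C/G; 10:A/T; 11:T/G; 16:T/A.
That gives 4 mismatches out of 35 aligned sites, so the Hamming distance is 4.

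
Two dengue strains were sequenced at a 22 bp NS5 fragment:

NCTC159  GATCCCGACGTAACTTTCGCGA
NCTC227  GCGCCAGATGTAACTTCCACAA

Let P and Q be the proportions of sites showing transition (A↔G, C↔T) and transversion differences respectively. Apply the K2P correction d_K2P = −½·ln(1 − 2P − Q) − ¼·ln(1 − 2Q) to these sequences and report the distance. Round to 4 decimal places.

The sequences differ at positions 2 (A/C, transversion), 3 (T/G, transversion), 6 (C/A, transversion), 9 (C/T, transition), 17 (T/C, transition), 19 (G/A, transition), 21 (G/A, transition).
Of the 7 differences, 4 transitions and 3 transversions over 22 sites: P = 4/22 = 0.181818, Q = 3/22 = 0.136364.
d = −0.5·ln(0.500000) − 0.25·ln(0.727272) = −0.5·(-0.693147) − 0.25·(-0.318455) = 0.4262.

0.4262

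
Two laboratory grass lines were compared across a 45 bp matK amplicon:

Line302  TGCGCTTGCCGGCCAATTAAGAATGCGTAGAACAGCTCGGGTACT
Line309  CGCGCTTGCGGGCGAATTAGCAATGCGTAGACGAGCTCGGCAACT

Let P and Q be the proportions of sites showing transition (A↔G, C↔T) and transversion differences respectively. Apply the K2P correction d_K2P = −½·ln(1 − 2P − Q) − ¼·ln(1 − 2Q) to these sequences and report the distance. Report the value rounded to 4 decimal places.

The sequences differ at positions 1 (T/C, transition), 10 (C/G, transversion), 14 (C/G, transversion), 20 (A/G, transition), 21 (G/C, transversion), 32 (A/C, transversion), 33 (C/G, transversion), 41 (G/C, transversion), 42 (T/A, transversion).
Of the 9 differences, 2 transitions and 7 transversions over 45 sites: P = 2/45 = 0.044444, Q = 7/45 = 0.155556.
d = −0.5·ln(0.755556) − 0.25·ln(0.688888) = −0.5·(-0.280301) − 0.25·(-0.372677) = 0.2333.

0.2333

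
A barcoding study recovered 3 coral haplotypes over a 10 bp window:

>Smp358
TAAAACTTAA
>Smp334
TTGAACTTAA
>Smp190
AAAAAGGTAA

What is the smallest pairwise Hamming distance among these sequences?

Pairwise Hamming distances:
  Smp358 vs Smp334: 2
  Smp358 vs Smp190: 3
  Smp334 vs Smp190: 5
The smallest is 2, between Smp358 and Smp334.

2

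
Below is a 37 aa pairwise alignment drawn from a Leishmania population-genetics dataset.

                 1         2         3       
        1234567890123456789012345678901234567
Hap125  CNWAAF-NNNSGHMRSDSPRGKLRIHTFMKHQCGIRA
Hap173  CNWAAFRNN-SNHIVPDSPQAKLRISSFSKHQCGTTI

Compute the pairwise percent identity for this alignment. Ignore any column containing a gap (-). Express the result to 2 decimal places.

Excluding the 2 gap columns leaves 35 comparable sites.
Mismatches occur at site 12 (G↔N), site 14 (M↔I), site 15 (R↔V), site 16 (S↔P), site 20 (R↔Q), site 21 (G↔A), site 26 (H↔S), site 27 (T↔S), site 29 (M↔S), site 35 (I↔T), site 36 (R↔T), site 37 (A↔I).
23 of the 35 comparable sites match, so the percent identity is 23/35 × 100 = 65.71%.

65.71%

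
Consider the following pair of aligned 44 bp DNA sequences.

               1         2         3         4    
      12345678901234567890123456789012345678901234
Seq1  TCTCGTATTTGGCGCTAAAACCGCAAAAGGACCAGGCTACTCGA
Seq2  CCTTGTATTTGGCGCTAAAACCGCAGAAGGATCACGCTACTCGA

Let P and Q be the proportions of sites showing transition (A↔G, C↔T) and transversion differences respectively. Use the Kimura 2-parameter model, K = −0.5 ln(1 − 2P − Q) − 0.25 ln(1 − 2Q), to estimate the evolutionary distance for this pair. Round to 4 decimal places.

0.1261

Mismatches occur at site 1 (T→C, transition), site 4 (C→T, transition), site 26 (A→G, transition), site 32 (C→T, transition), site 35 (G→C, transversion).
Of the 5 differences, 4 transitions and 1 transversion over 44 sites: P = 4/44 = 0.090909, Q = 1/44 = 0.022727.
d = −0.5·ln(0.795455) − 0.25·ln(0.954546) = −0.5·(-0.228841) − 0.25·(-0.046519) = 0.1261.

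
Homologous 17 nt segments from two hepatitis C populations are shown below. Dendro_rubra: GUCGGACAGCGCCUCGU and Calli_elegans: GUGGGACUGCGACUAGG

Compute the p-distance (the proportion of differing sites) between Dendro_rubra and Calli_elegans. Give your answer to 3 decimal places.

0.294

Mismatches occur at site 3 (C↔G), site 8 (A↔U), site 12 (C↔A), site 15 (C↔A), site 17 (U↔G).
There are 5 differences over 17 sites, so p = 5/17 = 0.294.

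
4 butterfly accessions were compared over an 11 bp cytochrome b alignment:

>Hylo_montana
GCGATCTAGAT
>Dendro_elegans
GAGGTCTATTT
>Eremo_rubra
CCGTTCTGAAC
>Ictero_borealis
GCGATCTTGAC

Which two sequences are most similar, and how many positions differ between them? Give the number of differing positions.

Pairwise Hamming distances:
  Hylo_montana vs Dendro_elegans: 4
  Hylo_montana vs Eremo_rubra: 5
  Hylo_montana vs Ictero_borealis: 2
  Dendro_elegans vs Eremo_rubra: 7
  Dendro_elegans vs Ictero_borealis: 6
  Eremo_rubra vs Ictero_borealis: 4
The smallest is 2, between Hylo_montana and Ictero_borealis.

2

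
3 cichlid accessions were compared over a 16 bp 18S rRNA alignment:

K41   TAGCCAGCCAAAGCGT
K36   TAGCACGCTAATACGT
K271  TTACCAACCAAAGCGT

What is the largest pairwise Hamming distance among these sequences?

Pairwise Hamming distances:
  K41 vs K36: 5
  K41 vs K271: 3
  K36 vs K271: 8
The largest is 8, between K36 and K271.

8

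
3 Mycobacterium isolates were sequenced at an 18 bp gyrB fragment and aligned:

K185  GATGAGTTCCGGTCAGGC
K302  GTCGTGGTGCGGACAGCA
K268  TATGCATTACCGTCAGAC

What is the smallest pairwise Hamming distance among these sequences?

6

Pairwise Hamming distances:
  K185 vs K302: 8
  K185 vs K268: 6
  K302 vs K268: 11
The smallest is 6, between K185 and K268.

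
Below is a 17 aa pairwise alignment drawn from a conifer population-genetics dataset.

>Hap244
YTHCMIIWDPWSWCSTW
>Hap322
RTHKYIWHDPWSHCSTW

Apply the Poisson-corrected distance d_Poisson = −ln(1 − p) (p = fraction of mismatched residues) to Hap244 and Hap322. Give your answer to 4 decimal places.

0.4353

Mismatches occur at site 1 (Y↔R), site 4 (C↔K), site 5 (M↔Y), site 7 (I↔W), site 8 (W↔H), site 13 (W↔H).
p = 6/17 = 0.352941.
d = −ln(1 − 0.352941) = −ln(0.647059) = 0.4353.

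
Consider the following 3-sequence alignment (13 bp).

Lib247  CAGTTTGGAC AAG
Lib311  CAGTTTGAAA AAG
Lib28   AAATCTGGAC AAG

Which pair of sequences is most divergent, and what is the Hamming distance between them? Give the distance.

Pairwise Hamming distances:
  Lib247 vs Lib311: 2
  Lib247 vs Lib28: 3
  Lib311 vs Lib28: 5
The largest is 5, between Lib311 and Lib28.

5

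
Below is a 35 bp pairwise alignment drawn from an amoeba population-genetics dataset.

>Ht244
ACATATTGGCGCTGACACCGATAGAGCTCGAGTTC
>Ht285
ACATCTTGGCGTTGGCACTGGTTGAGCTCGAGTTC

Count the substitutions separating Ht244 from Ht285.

6

The sequences differ at positions 5 (A/C), 12 (C/T), 15 (A/G), 19 (C/T), 21 (A/G), 23 (A/T).
That gives 6 mismatches out of 35 aligned sites, so the Hamming distance is 6.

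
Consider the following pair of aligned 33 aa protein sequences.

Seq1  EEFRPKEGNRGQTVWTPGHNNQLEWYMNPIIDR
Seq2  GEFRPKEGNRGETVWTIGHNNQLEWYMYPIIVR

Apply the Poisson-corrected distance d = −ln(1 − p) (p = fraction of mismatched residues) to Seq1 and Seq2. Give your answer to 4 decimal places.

0.1643

Differing sites — 1:E/G; 12:Q/E; 17:P/I; 28:N/Y; 32:D/V.
p = 5/33 = 0.151515.
d = −ln(1 − 0.151515) = −ln(0.848485) = 0.1643.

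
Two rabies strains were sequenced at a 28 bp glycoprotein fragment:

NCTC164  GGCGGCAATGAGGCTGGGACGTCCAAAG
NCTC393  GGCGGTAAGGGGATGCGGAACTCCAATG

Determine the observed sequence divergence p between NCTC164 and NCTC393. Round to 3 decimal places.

The sequences differ at positions 6 (C/T), 9 (T/G), 11 (A/G), 13 (G/A), 14 (C/T), 15 (T/G), 16 (G/C), 20 (C/A), 21 (G/C), 27 (A/T).
There are 10 differences over 28 sites, so p = 10/28 = 0.357.

0.357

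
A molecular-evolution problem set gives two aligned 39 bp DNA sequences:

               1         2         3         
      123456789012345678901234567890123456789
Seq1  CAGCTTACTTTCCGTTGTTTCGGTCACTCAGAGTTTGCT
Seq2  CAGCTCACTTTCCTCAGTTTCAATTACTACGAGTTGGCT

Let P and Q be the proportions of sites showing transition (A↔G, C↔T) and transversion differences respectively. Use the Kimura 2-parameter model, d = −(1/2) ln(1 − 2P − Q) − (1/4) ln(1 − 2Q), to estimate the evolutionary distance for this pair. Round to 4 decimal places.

0.3168

Mismatches occur at site 6 (T↔C, transition), site 14 (G↔T, transversion), site 15 (T↔C, transition), site 16 (T↔A, transversion), site 22 (G↔A, transition), site 23 (G↔A, transition), site 25 (C↔T, transition), site 29 (C↔A, transversion), site 30 (A↔C, transversion), site 36 (T↔G, transversion).
Of the 10 differences, 5 transitions and 5 transversions over 39 sites: P = 5/39 = 0.128205, Q = 5/39 = 0.128205.
d = −0.5·ln(0.615385) − 0.25·ln(0.743590) = −0.5·(-0.485507) − 0.25·(-0.296265) = 0.3168.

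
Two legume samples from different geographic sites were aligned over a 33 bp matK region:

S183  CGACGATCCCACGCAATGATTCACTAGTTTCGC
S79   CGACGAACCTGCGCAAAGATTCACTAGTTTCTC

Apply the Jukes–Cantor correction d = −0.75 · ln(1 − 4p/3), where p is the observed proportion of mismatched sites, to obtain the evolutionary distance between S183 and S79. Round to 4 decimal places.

0.1693

The sequences differ at positions 7 (T/A), 10 (C/T), 11 (A/G), 17 (T/A), 32 (G/T).
p = 5/33 = 0.151515.
d = −0.75 · ln(1 − (4/3)·0.151515) = −0.75 · ln(0.797980) = −0.75 · (-0.225672) = 0.1693.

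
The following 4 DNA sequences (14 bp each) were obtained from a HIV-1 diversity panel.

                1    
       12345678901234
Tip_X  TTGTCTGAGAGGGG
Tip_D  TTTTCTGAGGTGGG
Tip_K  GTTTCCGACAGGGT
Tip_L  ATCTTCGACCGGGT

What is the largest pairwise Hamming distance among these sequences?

Pairwise Hamming distances:
  Tip_X vs Tip_D: 3
  Tip_X vs Tip_K: 5
  Tip_X vs Tip_L: 7
  Tip_D vs Tip_K: 6
  Tip_D vs Tip_L: 8
  Tip_K vs Tip_L: 4
The largest is 8, between Tip_D and Tip_L.

8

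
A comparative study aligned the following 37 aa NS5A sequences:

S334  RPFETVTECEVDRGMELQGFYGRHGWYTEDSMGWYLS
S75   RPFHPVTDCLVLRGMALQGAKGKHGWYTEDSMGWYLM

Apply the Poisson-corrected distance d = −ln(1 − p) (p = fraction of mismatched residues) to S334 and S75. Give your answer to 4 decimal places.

Differing sites — 4:E/H; 5:T/P; 8:E/D; 10:E/L; 12:D/L; 16:E/A; 20:F/A; 21:Y/K; 23:R/K; 37:S/M.
p = 10/37 = 0.270270.
d = −ln(1 − 0.270270) = −ln(0.729730) = 0.3151.

0.3151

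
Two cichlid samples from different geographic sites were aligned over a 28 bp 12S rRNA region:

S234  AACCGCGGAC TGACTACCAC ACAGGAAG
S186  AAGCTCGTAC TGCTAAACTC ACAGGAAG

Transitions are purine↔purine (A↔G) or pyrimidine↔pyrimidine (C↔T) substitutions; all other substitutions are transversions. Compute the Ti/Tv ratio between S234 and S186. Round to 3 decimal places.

0.143

Differing sites — 3:C/G (Tv); 5:G/T (Tv); 8:G/T (Tv); 13:A/C (Tv); 14:C/T (Ti); 15:T/A (Tv); 17:C/A (Tv); 19:A/T (Tv).
Of the 8 differences, 1 transition and 7 transversions, so Ti/Tv = 1/7 = 0.143.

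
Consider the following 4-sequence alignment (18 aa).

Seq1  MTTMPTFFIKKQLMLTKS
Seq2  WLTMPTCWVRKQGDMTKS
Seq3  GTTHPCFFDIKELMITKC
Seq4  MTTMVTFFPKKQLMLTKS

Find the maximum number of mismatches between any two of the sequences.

Pairwise Hamming distances:
  Seq1 vs Seq2: 9
  Seq1 vs Seq3: 8
  Seq1 vs Seq4: 2
  Seq2 vs Seq3: 13
  Seq2 vs Seq4: 10
  Seq3 vs Seq4: 9
The largest is 13, between Seq2 and Seq3.

13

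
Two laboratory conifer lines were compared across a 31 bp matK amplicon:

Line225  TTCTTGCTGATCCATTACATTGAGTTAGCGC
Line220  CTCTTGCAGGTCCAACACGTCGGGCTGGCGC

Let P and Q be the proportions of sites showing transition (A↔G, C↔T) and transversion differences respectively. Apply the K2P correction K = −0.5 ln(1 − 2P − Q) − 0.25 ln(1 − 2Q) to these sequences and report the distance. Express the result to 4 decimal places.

The sequences differ at positions 1 (T/C, transition), 8 (T/A, transversion), 10 (A/G, transition), 15 (T/A, transversion), 16 (T/C, transition), 19 (A/G, transition), 21 (T/C, transition), 23 (A/G, transition), 25 (T/C, transition), 27 (A/G, transition).
Of the 10 differences, 8 transitions and 2 transversions over 31 sites: P = 8/31 = 0.258065, Q = 2/31 = 0.064516.
d = −0.5·ln(0.419354) − 0.25·ln(0.870968) = −0.5·(-0.869040) − 0.25·(-0.138150) = 0.4691.

0.4691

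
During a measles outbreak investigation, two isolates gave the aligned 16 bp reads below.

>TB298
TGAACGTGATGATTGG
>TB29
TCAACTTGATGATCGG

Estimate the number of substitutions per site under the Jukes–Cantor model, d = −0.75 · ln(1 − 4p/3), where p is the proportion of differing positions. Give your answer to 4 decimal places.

0.2158

The sequences differ at positions 2 (G/C), 6 (G/T), 14 (T/C).
p = 3/16 = 0.187500.
d = −0.75 · ln(1 − (4/3)·0.187500) = −0.75 · ln(0.750000) = −0.75 · (-0.287682) = 0.2158.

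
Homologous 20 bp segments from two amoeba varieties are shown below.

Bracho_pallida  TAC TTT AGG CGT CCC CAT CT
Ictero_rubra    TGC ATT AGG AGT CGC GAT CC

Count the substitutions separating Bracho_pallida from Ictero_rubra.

6

Differing sites — 2:A/G; 4:T/A; 10:C/A; 14:C/G; 16:C/G; 20:T/C.
That gives 6 mismatches out of 20 aligned sites, so the Hamming distance is 6.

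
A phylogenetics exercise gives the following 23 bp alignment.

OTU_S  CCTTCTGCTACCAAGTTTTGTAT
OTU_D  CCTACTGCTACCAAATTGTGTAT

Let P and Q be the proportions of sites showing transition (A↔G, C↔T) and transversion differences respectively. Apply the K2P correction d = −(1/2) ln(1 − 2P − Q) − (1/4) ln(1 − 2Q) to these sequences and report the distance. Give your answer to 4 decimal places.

The sequences differ at positions 4 (T/A, transversion), 15 (G/A, transition), 18 (T/G, transversion).
Of the 3 differences, 1 transition and 2 transversions over 23 sites: P = 1/23 = 0.043478, Q = 2/23 = 0.086957.
d = −0.5·ln(0.826087) − 0.25·ln(0.826086) = −0.5·(-0.191055) − 0.25·(-0.191056) = 0.1433.

0.1433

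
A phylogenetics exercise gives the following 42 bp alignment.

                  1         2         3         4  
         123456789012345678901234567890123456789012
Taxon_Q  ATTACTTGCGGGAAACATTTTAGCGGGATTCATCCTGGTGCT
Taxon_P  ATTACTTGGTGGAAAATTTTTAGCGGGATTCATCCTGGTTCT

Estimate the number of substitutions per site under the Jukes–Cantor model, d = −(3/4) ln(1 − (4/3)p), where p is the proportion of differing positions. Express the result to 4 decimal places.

0.1296

The sequences differ at positions 9 (C/G), 10 (G/T), 16 (C/A), 17 (A/T), 40 (G/T).
p = 5/42 = 0.119048.
d = −0.75 · ln(1 − (4/3)·0.119048) = −0.75 · ln(0.841269) = −0.75 · (-0.172844) = 0.1296.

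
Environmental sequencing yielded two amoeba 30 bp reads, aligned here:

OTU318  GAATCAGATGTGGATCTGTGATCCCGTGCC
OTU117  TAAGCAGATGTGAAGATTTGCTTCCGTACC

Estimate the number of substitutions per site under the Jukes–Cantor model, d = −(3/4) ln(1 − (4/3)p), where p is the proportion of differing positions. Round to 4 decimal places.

Differing sites — 1:G/T; 4:T/G; 13:G/A; 15:T/G; 16:C/A; 18:G/T; 21:A/C; 23:C/T; 28:G/A.
p = 9/30 = 0.300000.
d = −0.75 · ln(1 − (4/3)·0.300000) = −0.75 · ln(0.600000) = −0.75 · (-0.510826) = 0.3831.

0.3831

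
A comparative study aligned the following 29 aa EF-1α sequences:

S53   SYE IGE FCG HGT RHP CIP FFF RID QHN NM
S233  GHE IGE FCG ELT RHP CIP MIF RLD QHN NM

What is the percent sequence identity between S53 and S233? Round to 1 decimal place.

The sequences differ at positions 1 (S/G), 2 (Y/H), 10 (H/E), 11 (G/L), 19 (F/M), 20 (F/I), 23 (I/L).
22 of the 29 sites match, so the percent identity is 22/29 × 100 = 75.9%.

75.9%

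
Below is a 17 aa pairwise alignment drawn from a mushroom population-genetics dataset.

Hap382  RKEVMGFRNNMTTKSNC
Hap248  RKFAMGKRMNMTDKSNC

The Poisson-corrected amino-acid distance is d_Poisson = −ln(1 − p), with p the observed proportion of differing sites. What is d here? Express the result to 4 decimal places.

Differing sites — 3:E/F; 4:V/A; 7:F/K; 9:N/M; 13:T/D.
p = 5/17 = 0.294118.
d = −ln(1 − 0.294118) = −ln(0.705882) = 0.3483.

0.3483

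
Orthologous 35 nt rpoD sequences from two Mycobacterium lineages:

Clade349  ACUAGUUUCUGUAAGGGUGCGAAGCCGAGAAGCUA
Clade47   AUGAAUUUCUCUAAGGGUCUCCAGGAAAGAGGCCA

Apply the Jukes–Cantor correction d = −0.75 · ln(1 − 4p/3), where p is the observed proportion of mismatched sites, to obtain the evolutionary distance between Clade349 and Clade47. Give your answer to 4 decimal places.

The sequences differ at positions 2 (C/U), 3 (U/G), 5 (G/A), 11 (G/C), 19 (G/C), 20 (C/U), 21 (G/C), 22 (A/C), 25 (C/G), 26 (C/A), 27 (G/A), 31 (A/G), 34 (U/C).
p = 13/35 = 0.371429.
d = −0.75 · ln(1 − (4/3)·0.371429) = −0.75 · ln(0.504761) = −0.75 · (-0.683670) = 0.5128.

0.5128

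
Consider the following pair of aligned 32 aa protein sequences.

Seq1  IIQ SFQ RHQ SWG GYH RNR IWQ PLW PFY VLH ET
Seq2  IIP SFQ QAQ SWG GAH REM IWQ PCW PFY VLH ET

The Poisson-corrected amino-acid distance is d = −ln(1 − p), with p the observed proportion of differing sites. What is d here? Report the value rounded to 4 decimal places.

0.2469

The sequences differ at positions 3 (Q/P), 7 (R/Q), 8 (H/A), 14 (Y/A), 17 (N/E), 18 (R/M), 23 (L/C).
p = 7/32 = 0.218750.
d = −ln(1 − 0.218750) = −ln(0.781250) = 0.2469.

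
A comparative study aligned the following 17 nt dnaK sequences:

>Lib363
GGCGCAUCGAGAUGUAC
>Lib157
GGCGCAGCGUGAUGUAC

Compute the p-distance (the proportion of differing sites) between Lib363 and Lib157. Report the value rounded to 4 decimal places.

The sequences differ at positions 7 (U/G), 10 (A/U).
There are 2 differences over 17 sites, so p = 2/17 = 0.1176.

0.1176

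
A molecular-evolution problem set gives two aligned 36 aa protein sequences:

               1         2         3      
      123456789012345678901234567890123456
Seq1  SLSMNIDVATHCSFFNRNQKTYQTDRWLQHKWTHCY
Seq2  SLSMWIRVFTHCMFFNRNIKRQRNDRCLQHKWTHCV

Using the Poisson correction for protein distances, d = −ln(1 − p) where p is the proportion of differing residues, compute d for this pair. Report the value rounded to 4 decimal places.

0.3646

Differing sites — 5:N/W; 7:D/R; 9:A/F; 13:S/M; 19:Q/I; 21:T/R; 22:Y/Q; 23:Q/R; 24:T/N; 27:W/C; 36:Y/V.
p = 11/36 = 0.305556.
d = −ln(1 − 0.305556) = −ln(0.694444) = 0.3646.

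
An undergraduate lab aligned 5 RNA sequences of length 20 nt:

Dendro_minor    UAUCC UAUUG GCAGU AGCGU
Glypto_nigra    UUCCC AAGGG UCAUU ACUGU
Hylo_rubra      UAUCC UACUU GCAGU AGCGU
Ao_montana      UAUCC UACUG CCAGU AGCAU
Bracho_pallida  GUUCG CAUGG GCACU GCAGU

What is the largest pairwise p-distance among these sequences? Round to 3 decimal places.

Pairwise Hamming distances:
  Dendro_minor vs Glypto_nigra: 9
  Dendro_minor vs Hylo_rubra: 2
  Dendro_minor vs Ao_montana: 3
  Dendro_minor vs Bracho_pallida: 9
  Glypto_nigra vs Hylo_rubra: 10
  Glypto_nigra vs Ao_montana: 10
  Glypto_nigra vs Bracho_pallida: 9
  Hylo_rubra vs Ao_montana: 3
  Hylo_rubra vs Bracho_pallida: 11
  Ao_montana vs Bracho_pallida: 12
The largest is 12 mismatches, between Ao_montana and Bracho_pallida; p = 12/20 = 0.600.

0.600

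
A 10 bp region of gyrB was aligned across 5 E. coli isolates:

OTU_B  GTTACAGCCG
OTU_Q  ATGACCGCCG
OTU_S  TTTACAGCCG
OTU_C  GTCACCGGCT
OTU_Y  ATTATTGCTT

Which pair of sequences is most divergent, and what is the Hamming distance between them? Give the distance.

Pairwise Hamming distances:
  OTU_B vs OTU_Q: 3
  OTU_B vs OTU_S: 1
  OTU_B vs OTU_C: 4
  OTU_B vs OTU_Y: 5
  OTU_Q vs OTU_S: 3
  OTU_Q vs OTU_C: 4
  OTU_Q vs OTU_Y: 5
  OTU_S vs OTU_C: 5
  OTU_S vs OTU_Y: 5
  OTU_C vs OTU_Y: 6
The largest is 6, between OTU_C and OTU_Y.

6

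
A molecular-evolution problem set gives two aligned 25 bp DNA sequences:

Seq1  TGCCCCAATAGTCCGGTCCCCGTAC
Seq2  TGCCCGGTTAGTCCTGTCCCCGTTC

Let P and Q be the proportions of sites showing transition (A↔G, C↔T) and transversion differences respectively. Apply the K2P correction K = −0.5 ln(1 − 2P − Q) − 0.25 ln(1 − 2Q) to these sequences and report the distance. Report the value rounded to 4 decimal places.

The sequences differ at positions 6 (C/G, transversion), 7 (A/G, transition), 8 (A/T, transversion), 15 (G/T, transversion), 24 (A/T, transversion).
Of the 5 differences, 1 transition and 4 transversions over 25 sites: P = 1/25 = 0.040000, Q = 4/25 = 0.160000.
d = −0.5·ln(0.760000) − 0.25·ln(0.680000) = −0.5·(-0.274437) − 0.25·(-0.385662) = 0.2336.

0.2336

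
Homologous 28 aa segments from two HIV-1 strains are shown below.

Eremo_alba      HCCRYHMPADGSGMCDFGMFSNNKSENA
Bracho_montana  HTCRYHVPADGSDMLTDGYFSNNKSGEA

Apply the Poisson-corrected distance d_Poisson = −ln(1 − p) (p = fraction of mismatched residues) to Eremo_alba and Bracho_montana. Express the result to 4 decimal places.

0.3878

Differing sites — 2:C/T; 7:M/V; 13:G/D; 15:C/L; 16:D/T; 17:F/D; 19:M/Y; 26:E/G; 27:N/E.
p = 9/28 = 0.321429.
d = −ln(1 − 0.321429) = −ln(0.678571) = 0.3878.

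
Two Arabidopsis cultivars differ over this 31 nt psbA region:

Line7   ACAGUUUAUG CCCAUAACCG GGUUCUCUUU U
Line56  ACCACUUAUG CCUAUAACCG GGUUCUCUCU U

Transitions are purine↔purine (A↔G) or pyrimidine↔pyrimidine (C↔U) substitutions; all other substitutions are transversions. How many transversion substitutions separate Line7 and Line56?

1

Mismatches occur at site 3 (A→C, transversion), site 4 (G→A, transition), site 5 (U→C, transition), site 13 (C→U, transition), site 29 (U→C, transition).
Of the 5 differences, 4 transitions and 1 transversion, so the answer is 1.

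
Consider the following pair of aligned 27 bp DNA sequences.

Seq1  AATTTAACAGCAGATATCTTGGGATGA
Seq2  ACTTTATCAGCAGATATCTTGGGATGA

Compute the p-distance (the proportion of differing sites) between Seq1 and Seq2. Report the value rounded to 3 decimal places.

Differing sites — 2:A/C; 7:A/T.
There are 2 differences over 27 sites, so p = 2/27 = 0.074.

0.074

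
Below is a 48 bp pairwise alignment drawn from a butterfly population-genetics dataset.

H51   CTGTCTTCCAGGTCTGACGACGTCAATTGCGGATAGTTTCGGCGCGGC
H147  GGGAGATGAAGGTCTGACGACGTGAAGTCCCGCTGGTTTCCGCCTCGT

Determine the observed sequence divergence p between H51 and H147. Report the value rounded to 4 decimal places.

Mismatches occur at site 1 (C/G), site 2 (T/G), site 4 (T/A), site 5 (C/G), site 6 (T/A), site 8 (C/G), site 9 (C/A), site 24 (C/G), site 27 (T/G), site 29 (G/C), site 31 (G/C), site 33 (A/C), site 35 (A/G), site 41 (G/C), site 44 (G/C), site 45 (C/T), site 46 (G/C), site 48 (C/T).
There are 18 differences over 48 sites, so p = 18/48 = 0.3750.

0.3750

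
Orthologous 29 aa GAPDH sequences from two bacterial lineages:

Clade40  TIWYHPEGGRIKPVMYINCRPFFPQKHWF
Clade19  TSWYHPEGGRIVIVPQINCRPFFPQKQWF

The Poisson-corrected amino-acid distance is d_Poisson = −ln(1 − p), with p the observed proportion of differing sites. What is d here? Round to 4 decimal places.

Differing sites — 2:I/S; 12:K/V; 13:P/I; 15:M/P; 16:Y/Q; 27:H/Q.
p = 6/29 = 0.206897.
d = −ln(1 − 0.206897) = −ln(0.793103) = 0.2318.

0.2318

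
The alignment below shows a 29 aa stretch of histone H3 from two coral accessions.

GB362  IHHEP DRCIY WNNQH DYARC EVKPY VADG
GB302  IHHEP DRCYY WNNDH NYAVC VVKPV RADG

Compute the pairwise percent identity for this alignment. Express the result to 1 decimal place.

75.9%

Mismatches occur at site 9 (I→Y), site 14 (Q→D), site 16 (D→N), site 19 (R→V), site 21 (E→V), site 25 (Y→V), site 26 (V→R).
22 of the 29 sites match, so the percent identity is 22/29 × 100 = 75.9%.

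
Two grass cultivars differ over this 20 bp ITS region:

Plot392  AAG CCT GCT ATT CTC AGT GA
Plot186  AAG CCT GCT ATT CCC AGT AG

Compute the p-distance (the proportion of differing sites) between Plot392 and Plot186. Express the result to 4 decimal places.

0.1500

Differing sites — 14:T/C; 19:G/A; 20:A/G.
There are 3 differences over 20 sites, so p = 3/20 = 0.1500.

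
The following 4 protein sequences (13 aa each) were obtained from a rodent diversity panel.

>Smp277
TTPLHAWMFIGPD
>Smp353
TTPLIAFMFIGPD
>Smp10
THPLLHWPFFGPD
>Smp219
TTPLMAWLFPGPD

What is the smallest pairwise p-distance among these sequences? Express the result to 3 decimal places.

0.154

Pairwise Hamming distances:
  Smp277 vs Smp353: 2
  Smp277 vs Smp10: 5
  Smp277 vs Smp219: 3
  Smp353 vs Smp10: 6
  Smp353 vs Smp219: 4
  Smp10 vs Smp219: 5
The smallest is 2 mismatches, between Smp277 and Smp353; p = 2/13 = 0.154.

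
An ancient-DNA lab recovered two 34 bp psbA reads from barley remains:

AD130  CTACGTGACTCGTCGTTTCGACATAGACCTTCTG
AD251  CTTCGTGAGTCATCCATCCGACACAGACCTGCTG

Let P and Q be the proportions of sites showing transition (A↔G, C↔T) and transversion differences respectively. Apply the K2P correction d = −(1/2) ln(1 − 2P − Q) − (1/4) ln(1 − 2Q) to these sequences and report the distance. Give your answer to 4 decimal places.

Mismatches occur at site 3 (A/T, transversion), site 9 (C/G, transversion), site 12 (G/A, transition), site 15 (G/C, transversion), site 16 (T/A, transversion), site 18 (T/C, transition), site 24 (T/C, transition), site 31 (T/G, transversion).
Of the 8 differences, 3 transitions and 5 transversions over 34 sites: P = 3/34 = 0.088235, Q = 5/34 = 0.147059.
d = −0.5·ln(0.676471) − 0.25·ln(0.705882) = −0.5·(-0.390866) − 0.25·(-0.348307) = 0.2825.

0.2825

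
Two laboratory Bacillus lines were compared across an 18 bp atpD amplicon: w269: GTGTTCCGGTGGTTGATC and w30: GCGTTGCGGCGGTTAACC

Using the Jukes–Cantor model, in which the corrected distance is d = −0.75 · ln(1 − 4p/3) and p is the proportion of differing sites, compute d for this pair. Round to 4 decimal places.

0.3470

Mismatches occur at site 2 (T→C), site 6 (C→G), site 10 (T→C), site 15 (G→A), site 17 (T→C).
p = 5/18 = 0.277778.
d = −0.75 · ln(1 − (4/3)·0.277778) = −0.75 · ln(0.629629) = −0.75 · (-0.462625) = 0.3470.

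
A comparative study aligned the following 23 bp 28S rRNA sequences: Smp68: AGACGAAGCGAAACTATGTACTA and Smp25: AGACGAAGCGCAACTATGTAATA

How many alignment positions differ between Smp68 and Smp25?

The sequences differ at positions 11 (A/C), 21 (C/A).
That gives 2 mismatches out of 23 aligned sites, so the Hamming distance is 2.

2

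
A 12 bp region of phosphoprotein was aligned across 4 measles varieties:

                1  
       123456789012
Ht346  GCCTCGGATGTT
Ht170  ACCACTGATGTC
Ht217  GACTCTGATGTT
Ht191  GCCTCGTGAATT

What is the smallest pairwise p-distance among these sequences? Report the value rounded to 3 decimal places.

0.167

Pairwise Hamming distances:
  Ht346 vs Ht170: 4
  Ht346 vs Ht217: 2
  Ht346 vs Ht191: 4
  Ht170 vs Ht217: 4
  Ht170 vs Ht191: 8
  Ht217 vs Ht191: 6
The smallest is 2 mismatches, between Ht346 and Ht217; p = 2/12 = 0.167.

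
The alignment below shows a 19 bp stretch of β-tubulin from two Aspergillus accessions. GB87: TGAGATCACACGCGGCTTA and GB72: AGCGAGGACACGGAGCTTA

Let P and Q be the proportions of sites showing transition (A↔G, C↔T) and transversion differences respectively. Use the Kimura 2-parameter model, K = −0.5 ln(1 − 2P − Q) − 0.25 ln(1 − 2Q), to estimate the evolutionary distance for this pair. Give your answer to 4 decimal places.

The sequences differ at positions 1 (T/A, transversion), 3 (A/C, transversion), 6 (T/G, transversion), 7 (C/G, transversion), 13 (C/G, transversion), 14 (G/A, transition).
Of the 6 differences, 1 transition and 5 transversions over 19 sites: P = 1/19 = 0.052632, Q = 5/19 = 0.263158.
d = −0.5·ln(0.631578) − 0.25·ln(0.473684) = −0.5·(-0.459534) − 0.25·(-0.747215) = 0.4166.

0.4166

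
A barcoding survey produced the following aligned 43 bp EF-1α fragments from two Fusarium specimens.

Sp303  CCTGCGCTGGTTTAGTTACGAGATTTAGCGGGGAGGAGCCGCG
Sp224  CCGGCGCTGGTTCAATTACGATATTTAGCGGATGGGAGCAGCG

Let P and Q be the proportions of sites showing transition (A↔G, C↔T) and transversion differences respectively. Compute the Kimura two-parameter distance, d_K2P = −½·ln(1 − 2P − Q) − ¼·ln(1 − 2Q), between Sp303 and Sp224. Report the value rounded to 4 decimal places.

0.2151

Mismatches occur at site 3 (T→G, transversion), site 13 (T→C, transition), site 15 (G→A, transition), site 22 (G→T, transversion), site 32 (G→A, transition), site 33 (G→T, transversion), site 34 (A→G, transition), site 40 (C→A, transversion).
Of the 8 differences, 4 transitions and 4 transversions over 43 sites: P = 4/43 = 0.093023, Q = 4/43 = 0.093023.
d = −0.5·ln(0.720931) − 0.25·ln(0.813954) = −0.5·(-0.327212) − 0.25·(-0.205851) = 0.2151.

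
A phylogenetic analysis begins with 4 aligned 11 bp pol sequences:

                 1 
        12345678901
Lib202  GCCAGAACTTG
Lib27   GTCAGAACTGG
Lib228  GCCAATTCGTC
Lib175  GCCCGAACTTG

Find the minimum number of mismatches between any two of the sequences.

1

Pairwise Hamming distances:
  Lib202 vs Lib27: 2
  Lib202 vs Lib228: 5
  Lib202 vs Lib175: 1
  Lib27 vs Lib228: 7
  Lib27 vs Lib175: 3
  Lib228 vs Lib175: 6
The smallest is 1, between Lib202 and Lib175.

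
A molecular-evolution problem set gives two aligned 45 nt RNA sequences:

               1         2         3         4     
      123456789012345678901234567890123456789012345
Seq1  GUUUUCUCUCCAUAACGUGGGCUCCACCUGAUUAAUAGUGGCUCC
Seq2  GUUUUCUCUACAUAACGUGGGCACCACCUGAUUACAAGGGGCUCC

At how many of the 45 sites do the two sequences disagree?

The sequences differ at positions 10 (C/A), 23 (U/A), 35 (A/C), 36 (U/A), 39 (U/G).
That gives 5 mismatches out of 45 aligned sites, so the Hamming distance is 5.

5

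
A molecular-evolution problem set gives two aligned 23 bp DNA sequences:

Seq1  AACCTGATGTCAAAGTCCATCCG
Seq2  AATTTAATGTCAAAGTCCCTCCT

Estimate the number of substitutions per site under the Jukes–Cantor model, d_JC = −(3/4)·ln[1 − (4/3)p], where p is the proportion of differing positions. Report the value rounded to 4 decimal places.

0.2567

Differing sites — 3:C/T; 4:C/T; 6:G/A; 19:A/C; 23:G/T.
p = 5/23 = 0.217391.
d = −0.75 · ln(1 − (4/3)·0.217391) = −0.75 · ln(0.710145) = −0.75 · (-0.342286) = 0.2567.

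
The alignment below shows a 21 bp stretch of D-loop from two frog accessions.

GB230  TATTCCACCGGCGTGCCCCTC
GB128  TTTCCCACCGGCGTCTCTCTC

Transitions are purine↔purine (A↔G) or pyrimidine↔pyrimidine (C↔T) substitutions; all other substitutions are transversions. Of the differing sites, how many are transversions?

2

The sequences differ at positions 2 (A/T, transversion), 4 (T/C, transition), 15 (G/C, transversion), 16 (C/T, transition), 18 (C/T, transition).
Of the 5 differences, 3 transitions and 2 transversions, so the answer is 2.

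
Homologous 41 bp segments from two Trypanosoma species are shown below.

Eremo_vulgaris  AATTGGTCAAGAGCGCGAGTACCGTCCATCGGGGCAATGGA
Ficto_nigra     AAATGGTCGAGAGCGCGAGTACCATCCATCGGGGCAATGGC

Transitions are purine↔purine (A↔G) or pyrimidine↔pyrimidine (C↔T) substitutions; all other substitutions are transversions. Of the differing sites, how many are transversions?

2

The sequences differ at positions 3 (T/A, transversion), 9 (A/G, transition), 24 (G/A, transition), 41 (A/C, transversion).
Of the 4 differences, 2 transitions and 2 transversions, so the answer is 2.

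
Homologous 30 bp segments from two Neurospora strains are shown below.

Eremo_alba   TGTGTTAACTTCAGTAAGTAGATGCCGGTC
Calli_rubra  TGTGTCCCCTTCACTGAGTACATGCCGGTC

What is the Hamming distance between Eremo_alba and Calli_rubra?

6

Mismatches occur at site 6 (T→C), site 7 (A→C), site 8 (A→C), site 14 (G→C), site 16 (A→G), site 21 (G→C).
That gives 6 mismatches out of 30 aligned sites, so the Hamming distance is 6.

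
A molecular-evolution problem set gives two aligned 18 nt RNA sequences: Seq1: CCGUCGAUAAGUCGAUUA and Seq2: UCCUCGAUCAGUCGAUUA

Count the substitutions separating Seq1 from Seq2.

The sequences differ at positions 1 (C/U), 3 (G/C), 9 (A/C).
That gives 3 mismatches out of 18 aligned sites, so the Hamming distance is 3.

3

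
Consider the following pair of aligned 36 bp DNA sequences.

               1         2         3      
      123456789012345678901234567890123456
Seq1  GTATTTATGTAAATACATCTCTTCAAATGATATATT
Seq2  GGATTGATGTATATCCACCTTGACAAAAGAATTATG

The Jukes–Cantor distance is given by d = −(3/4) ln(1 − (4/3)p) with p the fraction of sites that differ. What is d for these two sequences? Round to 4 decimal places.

Mismatches occur at site 2 (T→G), site 6 (T→G), site 12 (A→T), site 15 (A→C), site 18 (T→C), site 21 (C→T), site 22 (T→G), site 23 (T→A), site 28 (T→A), site 31 (T→A), site 32 (A→T), site 36 (T→G).
p = 12/36 = 0.333333.
d = −0.75 · ln(1 − (4/3)·0.333333) = −0.75 · ln(0.555556) = −0.75 · (-0.587786) = 0.4408.

0.4408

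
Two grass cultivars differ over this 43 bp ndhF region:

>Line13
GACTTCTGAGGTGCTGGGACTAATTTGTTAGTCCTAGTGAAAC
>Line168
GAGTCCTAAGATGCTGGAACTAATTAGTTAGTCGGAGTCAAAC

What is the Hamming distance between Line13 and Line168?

9

The sequences differ at positions 3 (C/G), 5 (T/C), 8 (G/A), 11 (G/A), 18 (G/A), 26 (T/A), 34 (C/G), 35 (T/G), 39 (G/C).
That gives 9 mismatches out of 43 aligned sites, so the Hamming distance is 9.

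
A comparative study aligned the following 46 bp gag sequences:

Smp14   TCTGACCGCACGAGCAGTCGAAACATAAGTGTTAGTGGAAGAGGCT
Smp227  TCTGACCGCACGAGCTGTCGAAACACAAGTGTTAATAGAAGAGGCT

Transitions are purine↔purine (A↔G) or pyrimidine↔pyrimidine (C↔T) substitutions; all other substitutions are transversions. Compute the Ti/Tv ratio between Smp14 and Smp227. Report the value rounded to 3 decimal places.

3.000

Differing sites — 16:A/T (Tv); 26:T/C (Ti); 35:G/A (Ti); 37:G/A (Ti).
Of the 4 differences, 3 transitions and 1 transversion, so Ti/Tv = 3/1 = 3.000.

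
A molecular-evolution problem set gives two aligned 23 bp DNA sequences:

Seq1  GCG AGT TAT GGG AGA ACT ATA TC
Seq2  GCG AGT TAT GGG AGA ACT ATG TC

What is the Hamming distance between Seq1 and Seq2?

Differing sites — 21:A/G.
That gives 1 mismatch out of 23 aligned sites, so the Hamming distance is 1.

1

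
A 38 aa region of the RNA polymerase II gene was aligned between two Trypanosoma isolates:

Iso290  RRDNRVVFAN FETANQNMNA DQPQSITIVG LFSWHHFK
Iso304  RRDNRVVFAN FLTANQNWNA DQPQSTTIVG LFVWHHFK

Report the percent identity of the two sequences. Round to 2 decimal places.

The sequences differ at positions 12 (E/L), 18 (M/W), 26 (I/T), 33 (S/V).
34 of the 38 sites match, so the percent identity is 34/38 × 100 = 89.47%.

89.47%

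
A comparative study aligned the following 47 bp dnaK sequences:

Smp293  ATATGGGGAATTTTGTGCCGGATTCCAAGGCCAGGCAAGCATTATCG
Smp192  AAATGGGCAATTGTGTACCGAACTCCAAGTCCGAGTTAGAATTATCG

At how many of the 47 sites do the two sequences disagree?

12

The sequences differ at positions 2 (T/A), 8 (G/C), 13 (T/G), 17 (G/A), 21 (G/A), 23 (T/C), 30 (G/T), 33 (A/G), 34 (G/A), 36 (C/T), 37 (A/T), 40 (C/A).
That gives 12 mismatches out of 47 aligned sites, so the Hamming distance is 12.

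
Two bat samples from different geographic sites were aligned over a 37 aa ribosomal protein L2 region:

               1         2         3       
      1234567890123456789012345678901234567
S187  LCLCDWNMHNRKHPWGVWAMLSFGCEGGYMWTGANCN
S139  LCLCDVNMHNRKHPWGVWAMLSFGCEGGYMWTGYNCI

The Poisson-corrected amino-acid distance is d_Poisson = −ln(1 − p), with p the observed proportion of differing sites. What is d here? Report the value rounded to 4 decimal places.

The sequences differ at positions 6 (W/V), 34 (A/Y), 37 (N/I).
p = 3/37 = 0.081081.
d = −ln(1 − 0.081081) = −ln(0.918919) = 0.0846.

0.0846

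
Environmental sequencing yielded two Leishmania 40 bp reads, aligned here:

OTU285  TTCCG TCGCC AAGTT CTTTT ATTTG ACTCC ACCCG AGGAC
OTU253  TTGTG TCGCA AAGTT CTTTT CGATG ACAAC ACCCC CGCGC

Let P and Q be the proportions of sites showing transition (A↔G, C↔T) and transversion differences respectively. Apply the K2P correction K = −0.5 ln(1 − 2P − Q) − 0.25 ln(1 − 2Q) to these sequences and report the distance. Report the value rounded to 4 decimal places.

Mismatches occur at site 3 (C/G, transversion), site 4 (C/T, transition), site 10 (C/A, transversion), site 21 (A/C, transversion), site 22 (T/G, transversion), site 23 (T/A, transversion), site 28 (T/A, transversion), site 29 (C/A, transversion), site 35 (G/C, transversion), site 36 (A/C, transversion), site 38 (G/C, transversion), site 39 (A/G, transition).
Of the 12 differences, 2 transitions and 10 transversions over 40 sites: P = 2/40 = 0.050000, Q = 10/40 = 0.250000.
d = −0.5·ln(0.650000) − 0.25·ln(0.500000) = −0.5·(-0.430783) − 0.25·(-0.693147) = 0.3887.

0.3887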